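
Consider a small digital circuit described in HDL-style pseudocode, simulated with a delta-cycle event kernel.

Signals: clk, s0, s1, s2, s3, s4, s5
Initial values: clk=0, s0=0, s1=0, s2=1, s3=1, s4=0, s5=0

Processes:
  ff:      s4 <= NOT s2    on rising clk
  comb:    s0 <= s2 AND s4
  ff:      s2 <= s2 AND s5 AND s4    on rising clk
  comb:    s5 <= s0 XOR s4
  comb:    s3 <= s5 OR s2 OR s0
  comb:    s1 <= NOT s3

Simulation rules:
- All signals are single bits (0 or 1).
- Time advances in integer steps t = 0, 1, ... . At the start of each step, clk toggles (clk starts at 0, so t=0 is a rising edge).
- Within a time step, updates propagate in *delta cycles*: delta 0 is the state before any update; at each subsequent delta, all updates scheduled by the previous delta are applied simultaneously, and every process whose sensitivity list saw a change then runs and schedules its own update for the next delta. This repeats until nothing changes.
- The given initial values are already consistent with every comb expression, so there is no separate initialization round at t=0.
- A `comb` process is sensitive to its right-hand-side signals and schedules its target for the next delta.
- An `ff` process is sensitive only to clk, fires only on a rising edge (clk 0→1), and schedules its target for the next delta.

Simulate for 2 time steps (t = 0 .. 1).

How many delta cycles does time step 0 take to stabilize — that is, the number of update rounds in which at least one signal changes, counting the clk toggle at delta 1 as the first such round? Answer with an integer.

[bits: s3,s4,s0,s5,clk,s1,s2]
t=0: Δ0=1000001 Δ1=1000101 Δ2=1000100 Δ3=0000100 Δ4=0000110 | 4Δ
t=1: Δ0=0000110 Δ1=0000010 | 1Δ

4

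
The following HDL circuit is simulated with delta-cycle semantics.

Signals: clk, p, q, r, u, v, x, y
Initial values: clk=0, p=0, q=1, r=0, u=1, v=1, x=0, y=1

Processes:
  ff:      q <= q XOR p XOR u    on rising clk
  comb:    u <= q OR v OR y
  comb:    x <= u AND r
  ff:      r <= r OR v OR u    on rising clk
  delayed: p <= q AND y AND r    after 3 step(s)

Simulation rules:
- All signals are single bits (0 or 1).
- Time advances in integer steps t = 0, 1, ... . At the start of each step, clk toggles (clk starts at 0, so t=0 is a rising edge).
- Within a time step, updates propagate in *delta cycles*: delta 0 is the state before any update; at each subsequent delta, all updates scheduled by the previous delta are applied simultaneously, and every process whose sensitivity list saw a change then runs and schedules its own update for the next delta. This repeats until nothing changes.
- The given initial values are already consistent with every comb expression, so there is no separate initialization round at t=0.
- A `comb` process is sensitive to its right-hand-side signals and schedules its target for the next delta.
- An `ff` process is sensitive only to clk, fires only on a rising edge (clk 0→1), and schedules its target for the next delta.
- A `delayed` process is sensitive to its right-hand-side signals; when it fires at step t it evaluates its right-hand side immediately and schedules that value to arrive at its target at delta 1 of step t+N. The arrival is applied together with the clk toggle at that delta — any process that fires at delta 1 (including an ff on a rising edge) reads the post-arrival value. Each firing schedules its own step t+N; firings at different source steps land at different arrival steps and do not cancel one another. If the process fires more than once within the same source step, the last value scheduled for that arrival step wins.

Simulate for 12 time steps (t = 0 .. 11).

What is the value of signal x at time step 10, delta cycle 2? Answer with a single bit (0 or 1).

[bits: v,q,clk,u,x,p,r,y]
t=0: Δ0=11010001 Δ1=11110001 Δ2=10110011 Δ3=10111011 | 3Δ
t=1: Δ0=10111011 Δ1=10011011 | 1Δ
t=2: Δ0=10011011 Δ1=10111011 Δ2=11111011 | 2Δ
t=3: Δ0=11111011 Δ1=11011011 | 1Δ
t=4: Δ0=11011011 Δ1=11111011 Δ2=10111011 | 2Δ
t=5: Δ0=10111011 Δ1=10011111 | 1Δ
t=6: Δ0=10011111 Δ1=10111111 | 1Δ
t=7: Δ0=10111111 Δ1=10011011 | 1Δ
t=8: Δ0=10011011 Δ1=10111011 Δ2=11111011 | 2Δ
t=9: Δ0=11111011 Δ1=11011011 | 1Δ
t=10: Δ0=11011011 Δ1=11111011 Δ2=10111011 | 2Δ
t=11: Δ0=10111011 Δ1=10011111 | 1Δ

1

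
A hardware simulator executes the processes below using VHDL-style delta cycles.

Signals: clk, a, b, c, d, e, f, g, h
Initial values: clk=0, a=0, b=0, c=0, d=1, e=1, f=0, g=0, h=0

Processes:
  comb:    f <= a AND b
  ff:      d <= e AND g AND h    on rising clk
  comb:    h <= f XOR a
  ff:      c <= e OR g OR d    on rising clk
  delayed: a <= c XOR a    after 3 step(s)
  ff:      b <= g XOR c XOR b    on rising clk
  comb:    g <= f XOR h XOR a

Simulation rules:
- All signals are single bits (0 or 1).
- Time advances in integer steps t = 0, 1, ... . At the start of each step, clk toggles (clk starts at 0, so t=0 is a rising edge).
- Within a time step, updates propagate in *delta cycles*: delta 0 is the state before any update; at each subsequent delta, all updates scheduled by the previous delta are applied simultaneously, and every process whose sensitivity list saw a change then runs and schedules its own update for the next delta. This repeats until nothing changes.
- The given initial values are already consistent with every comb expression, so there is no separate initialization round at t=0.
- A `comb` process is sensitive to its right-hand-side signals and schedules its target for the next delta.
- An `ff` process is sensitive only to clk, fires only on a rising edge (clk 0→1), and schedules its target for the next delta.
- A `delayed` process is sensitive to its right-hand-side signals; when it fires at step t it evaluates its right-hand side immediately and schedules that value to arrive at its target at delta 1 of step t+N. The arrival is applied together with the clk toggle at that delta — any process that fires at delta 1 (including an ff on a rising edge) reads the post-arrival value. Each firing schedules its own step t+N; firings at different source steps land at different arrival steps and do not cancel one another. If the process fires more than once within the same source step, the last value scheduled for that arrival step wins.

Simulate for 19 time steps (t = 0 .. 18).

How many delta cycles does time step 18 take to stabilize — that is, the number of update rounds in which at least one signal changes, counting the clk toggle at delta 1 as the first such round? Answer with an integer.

3

t0.Δ0 a=0 d=1 h=0 b=0 clk=0 c=0 e=1 g=0 f=0
t0.Δ1 a=0 d=1 h=0 b=0 clk=1 c=0 e=1 g=0 f=0
t0.Δ2 a=0 d=0 h=0 b=0 clk=1 c=1 e=1 g=0 f=0
t1.Δ0 a=0 d=0 h=0 b=0 clk=1 c=1 e=1 g=0 f=0
t1.Δ1 a=0 d=0 h=0 b=0 clk=0 c=1 e=1 g=0 f=0
t2.Δ0 a=0 d=0 h=0 b=0 clk=0 c=1 e=1 g=0 f=0
t2.Δ1 a=0 d=0 h=0 b=0 clk=1 c=1 e=1 g=0 f=0
t2.Δ2 a=0 d=0 h=0 b=1 clk=1 c=1 e=1 g=0 f=0
t3.Δ0 a=0 d=0 h=0 b=1 clk=1 c=1 e=1 g=0 f=0
t3.Δ1 a=1 d=0 h=0 b=1 clk=0 c=1 e=1 g=0 f=0
t3.Δ2 a=1 d=0 h=1 b=1 clk=0 c=1 e=1 g=1 f=1
t3.Δ3 a=1 d=0 h=0 b=1 clk=0 c=1 e=1 g=1 f=1
t3.Δ4 a=1 d=0 h=0 b=1 clk=0 c=1 e=1 g=0 f=1
t4.Δ0 a=1 d=0 h=0 b=1 clk=0 c=1 e=1 g=0 f=1
t4.Δ1 a=1 d=0 h=0 b=1 clk=1 c=1 e=1 g=0 f=1
t4.Δ2 a=1 d=0 h=0 b=0 clk=1 c=1 e=1 g=0 f=1
t4.Δ3 a=1 d=0 h=0 b=0 clk=1 c=1 e=1 g=0 f=0
t4.Δ4 a=1 d=0 h=1 b=0 clk=1 c=1 e=1 g=1 f=0
t4.Δ5 a=1 d=0 h=1 b=0 clk=1 c=1 e=1 g=0 f=0
t5.Δ0 a=1 d=0 h=1 b=0 clk=1 c=1 e=1 g=0 f=0
t5.Δ1 a=1 d=0 h=1 b=0 clk=0 c=1 e=1 g=0 f=0
t6.Δ0 a=1 d=0 h=1 b=0 clk=0 c=1 e=1 g=0 f=0
t6.Δ1 a=0 d=0 h=1 b=0 clk=1 c=1 e=1 g=0 f=0
t6.Δ2 a=0 d=0 h=0 b=1 clk=1 c=1 e=1 g=1 f=0
t6.Δ3 a=0 d=0 h=0 b=1 clk=1 c=1 e=1 g=0 f=0
t7.Δ0 a=0 d=0 h=0 b=1 clk=1 c=1 e=1 g=0 f=0
t7.Δ1 a=0 d=0 h=0 b=1 clk=0 c=1 e=1 g=0 f=0
t8.Δ0 a=0 d=0 h=0 b=1 clk=0 c=1 e=1 g=0 f=0
t8.Δ1 a=0 d=0 h=0 b=1 clk=1 c=1 e=1 g=0 f=0
t8.Δ2 a=0 d=0 h=0 b=0 clk=1 c=1 e=1 g=0 f=0
t9.Δ0 a=0 d=0 h=0 b=0 clk=1 c=1 e=1 g=0 f=0
t9.Δ1 a=1 d=0 h=0 b=0 clk=0 c=1 e=1 g=0 f=0
t9.Δ2 a=1 d=0 h=1 b=0 clk=0 c=1 e=1 g=1 f=0
t9.Δ3 a=1 d=0 h=1 b=0 clk=0 c=1 e=1 g=0 f=0
t10.Δ0 a=1 d=0 h=1 b=0 clk=0 c=1 e=1 g=0 f=0
t10.Δ1 a=1 d=0 h=1 b=0 clk=1 c=1 e=1 g=0 f=0
t10.Δ2 a=1 d=0 h=1 b=1 clk=1 c=1 e=1 g=0 f=0
t10.Δ3 a=1 d=0 h=1 b=1 clk=1 c=1 e=1 g=0 f=1
t10.Δ4 a=1 d=0 h=0 b=1 clk=1 c=1 e=1 g=1 f=1
t10.Δ5 a=1 d=0 h=0 b=1 clk=1 c=1 e=1 g=0 f=1
t11.Δ0 a=1 d=0 h=0 b=1 clk=1 c=1 e=1 g=0 f=1
t11.Δ1 a=1 d=0 h=0 b=1 clk=0 c=1 e=1 g=0 f=1
t12.Δ0 a=1 d=0 h=0 b=1 clk=0 c=1 e=1 g=0 f=1
t12.Δ1 a=0 d=0 h=0 b=1 clk=1 c=1 e=1 g=0 f=1
t12.Δ2 a=0 d=0 h=1 b=0 clk=1 c=1 e=1 g=1 f=0
t12.Δ3 a=0 d=0 h=0 b=0 clk=1 c=1 e=1 g=1 f=0
t12.Δ4 a=0 d=0 h=0 b=0 clk=1 c=1 e=1 g=0 f=0
t13.Δ0 a=0 d=0 h=0 b=0 clk=1 c=1 e=1 g=0 f=0
t13.Δ1 a=0 d=0 h=0 b=0 clk=0 c=1 e=1 g=0 f=0
t14.Δ0 a=0 d=0 h=0 b=0 clk=0 c=1 e=1 g=0 f=0
t14.Δ1 a=0 d=0 h=0 b=0 clk=1 c=1 e=1 g=0 f=0
t14.Δ2 a=0 d=0 h=0 b=1 clk=1 c=1 e=1 g=0 f=0
t15.Δ0 a=0 d=0 h=0 b=1 clk=1 c=1 e=1 g=0 f=0
t15.Δ1 a=1 d=0 h=0 b=1 clk=0 c=1 e=1 g=0 f=0
t15.Δ2 a=1 d=0 h=1 b=1 clk=0 c=1 e=1 g=1 f=1
t15.Δ3 a=1 d=0 h=0 b=1 clk=0 c=1 e=1 g=1 f=1
t15.Δ4 a=1 d=0 h=0 b=1 clk=0 c=1 e=1 g=0 f=1
t16.Δ0 a=1 d=0 h=0 b=1 clk=0 c=1 e=1 g=0 f=1
t16.Δ1 a=1 d=0 h=0 b=1 clk=1 c=1 e=1 g=0 f=1
t16.Δ2 a=1 d=0 h=0 b=0 clk=1 c=1 e=1 g=0 f=1
t16.Δ3 a=1 d=0 h=0 b=0 clk=1 c=1 e=1 g=0 f=0
t16.Δ4 a=1 d=0 h=1 b=0 clk=1 c=1 e=1 g=1 f=0
t16.Δ5 a=1 d=0 h=1 b=0 clk=1 c=1 e=1 g=0 f=0
t17.Δ0 a=1 d=0 h=1 b=0 clk=1 c=1 e=1 g=0 f=0
t17.Δ1 a=1 d=0 h=1 b=0 clk=0 c=1 e=1 g=0 f=0
t18.Δ0 a=1 d=0 h=1 b=0 clk=0 c=1 e=1 g=0 f=0
t18.Δ1 a=0 d=0 h=1 b=0 clk=1 c=1 e=1 g=0 f=0
t18.Δ2 a=0 d=0 h=0 b=1 clk=1 c=1 e=1 g=1 f=0
t18.Δ3 a=0 d=0 h=0 b=1 clk=1 c=1 e=1 g=0 f=0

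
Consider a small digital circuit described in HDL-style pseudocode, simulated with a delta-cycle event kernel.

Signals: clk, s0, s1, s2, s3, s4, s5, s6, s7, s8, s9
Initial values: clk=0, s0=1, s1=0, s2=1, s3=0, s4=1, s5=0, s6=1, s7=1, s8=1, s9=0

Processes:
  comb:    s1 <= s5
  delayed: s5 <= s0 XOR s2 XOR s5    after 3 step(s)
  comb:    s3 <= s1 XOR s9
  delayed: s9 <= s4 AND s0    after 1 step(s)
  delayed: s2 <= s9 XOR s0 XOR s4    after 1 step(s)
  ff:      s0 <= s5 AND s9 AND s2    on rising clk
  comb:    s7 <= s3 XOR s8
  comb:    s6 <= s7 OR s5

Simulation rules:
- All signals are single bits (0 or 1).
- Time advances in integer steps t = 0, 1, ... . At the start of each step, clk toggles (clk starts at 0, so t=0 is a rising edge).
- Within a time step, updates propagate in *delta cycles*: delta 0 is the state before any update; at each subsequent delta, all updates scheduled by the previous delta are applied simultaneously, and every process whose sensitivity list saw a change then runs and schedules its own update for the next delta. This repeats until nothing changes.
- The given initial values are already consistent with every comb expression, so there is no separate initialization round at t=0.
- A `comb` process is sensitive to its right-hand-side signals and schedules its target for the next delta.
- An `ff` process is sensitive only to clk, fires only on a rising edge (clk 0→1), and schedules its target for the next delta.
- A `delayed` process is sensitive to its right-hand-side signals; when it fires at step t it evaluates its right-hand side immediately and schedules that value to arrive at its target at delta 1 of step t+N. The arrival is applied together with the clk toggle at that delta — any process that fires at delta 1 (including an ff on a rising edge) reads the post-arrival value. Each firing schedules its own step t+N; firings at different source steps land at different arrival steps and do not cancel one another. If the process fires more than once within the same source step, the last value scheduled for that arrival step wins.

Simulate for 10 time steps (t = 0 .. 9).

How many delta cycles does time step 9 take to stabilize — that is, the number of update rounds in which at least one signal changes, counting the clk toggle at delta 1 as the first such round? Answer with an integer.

t0.Δ0 s4=1 s8=1 s6=1 s7=1 s1=0 s0=1 s9=0 clk=0 s3=0 s5=0 s2=1
t0.Δ1 s4=1 s8=1 s6=1 s7=1 s1=0 s0=1 s9=0 clk=1 s3=0 s5=0 s2=1
t0.Δ2 s4=1 s8=1 s6=1 s7=1 s1=0 s0=0 s9=0 clk=1 s3=0 s5=0 s2=1
t1.Δ0 s4=1 s8=1 s6=1 s7=1 s1=0 s0=0 s9=0 clk=1 s3=0 s5=0 s2=1
t1.Δ1 s4=1 s8=1 s6=1 s7=1 s1=0 s0=0 s9=0 clk=0 s3=0 s5=0 s2=1
t2.Δ0 s4=1 s8=1 s6=1 s7=1 s1=0 s0=0 s9=0 clk=0 s3=0 s5=0 s2=1
t2.Δ1 s4=1 s8=1 s6=1 s7=1 s1=0 s0=0 s9=0 clk=1 s3=0 s5=0 s2=1
t3.Δ0 s4=1 s8=1 s6=1 s7=1 s1=0 s0=0 s9=0 clk=1 s3=0 s5=0 s2=1
t3.Δ1 s4=1 s8=1 s6=1 s7=1 s1=0 s0=0 s9=0 clk=0 s3=0 s5=1 s2=1
t3.Δ2 s4=1 s8=1 s6=1 s7=1 s1=1 s0=0 s9=0 clk=0 s3=0 s5=1 s2=1
t3.Δ3 s4=1 s8=1 s6=1 s7=1 s1=1 s0=0 s9=0 clk=0 s3=1 s5=1 s2=1
t3.Δ4 s4=1 s8=1 s6=1 s7=0 s1=1 s0=0 s9=0 clk=0 s3=1 s5=1 s2=1
t4.Δ0 s4=1 s8=1 s6=1 s7=0 s1=1 s0=0 s9=0 clk=0 s3=1 s5=1 s2=1
t4.Δ1 s4=1 s8=1 s6=1 s7=0 s1=1 s0=0 s9=0 clk=1 s3=1 s5=1 s2=1
t5.Δ0 s4=1 s8=1 s6=1 s7=0 s1=1 s0=0 s9=0 clk=1 s3=1 s5=1 s2=1
t5.Δ1 s4=1 s8=1 s6=1 s7=0 s1=1 s0=0 s9=0 clk=0 s3=1 s5=1 s2=1
t6.Δ0 s4=1 s8=1 s6=1 s7=0 s1=1 s0=0 s9=0 clk=0 s3=1 s5=1 s2=1
t6.Δ1 s4=1 s8=1 s6=1 s7=0 s1=1 s0=0 s9=0 clk=1 s3=1 s5=0 s2=1
t6.Δ2 s4=1 s8=1 s6=0 s7=0 s1=0 s0=0 s9=0 clk=1 s3=1 s5=0 s2=1
t6.Δ3 s4=1 s8=1 s6=0 s7=0 s1=0 s0=0 s9=0 clk=1 s3=0 s5=0 s2=1
t6.Δ4 s4=1 s8=1 s6=0 s7=1 s1=0 s0=0 s9=0 clk=1 s3=0 s5=0 s2=1
t6.Δ5 s4=1 s8=1 s6=1 s7=1 s1=0 s0=0 s9=0 clk=1 s3=0 s5=0 s2=1
t7.Δ0 s4=1 s8=1 s6=1 s7=1 s1=0 s0=0 s9=0 clk=1 s3=0 s5=0 s2=1
t7.Δ1 s4=1 s8=1 s6=1 s7=1 s1=0 s0=0 s9=0 clk=0 s3=0 s5=0 s2=1
t8.Δ0 s4=1 s8=1 s6=1 s7=1 s1=0 s0=0 s9=0 clk=0 s3=0 s5=0 s2=1
t8.Δ1 s4=1 s8=1 s6=1 s7=1 s1=0 s0=0 s9=0 clk=1 s3=0 s5=0 s2=1
t9.Δ0 s4=1 s8=1 s6=1 s7=1 s1=0 s0=0 s9=0 clk=1 s3=0 s5=0 s2=1
t9.Δ1 s4=1 s8=1 s6=1 s7=1 s1=0 s0=0 s9=0 clk=0 s3=0 s5=1 s2=1
t9.Δ2 s4=1 s8=1 s6=1 s7=1 s1=1 s0=0 s9=0 clk=0 s3=0 s5=1 s2=1
t9.Δ3 s4=1 s8=1 s6=1 s7=1 s1=1 s0=0 s9=0 clk=0 s3=1 s5=1 s2=1
t9.Δ4 s4=1 s8=1 s6=1 s7=0 s1=1 s0=0 s9=0 clk=0 s3=1 s5=1 s2=1

4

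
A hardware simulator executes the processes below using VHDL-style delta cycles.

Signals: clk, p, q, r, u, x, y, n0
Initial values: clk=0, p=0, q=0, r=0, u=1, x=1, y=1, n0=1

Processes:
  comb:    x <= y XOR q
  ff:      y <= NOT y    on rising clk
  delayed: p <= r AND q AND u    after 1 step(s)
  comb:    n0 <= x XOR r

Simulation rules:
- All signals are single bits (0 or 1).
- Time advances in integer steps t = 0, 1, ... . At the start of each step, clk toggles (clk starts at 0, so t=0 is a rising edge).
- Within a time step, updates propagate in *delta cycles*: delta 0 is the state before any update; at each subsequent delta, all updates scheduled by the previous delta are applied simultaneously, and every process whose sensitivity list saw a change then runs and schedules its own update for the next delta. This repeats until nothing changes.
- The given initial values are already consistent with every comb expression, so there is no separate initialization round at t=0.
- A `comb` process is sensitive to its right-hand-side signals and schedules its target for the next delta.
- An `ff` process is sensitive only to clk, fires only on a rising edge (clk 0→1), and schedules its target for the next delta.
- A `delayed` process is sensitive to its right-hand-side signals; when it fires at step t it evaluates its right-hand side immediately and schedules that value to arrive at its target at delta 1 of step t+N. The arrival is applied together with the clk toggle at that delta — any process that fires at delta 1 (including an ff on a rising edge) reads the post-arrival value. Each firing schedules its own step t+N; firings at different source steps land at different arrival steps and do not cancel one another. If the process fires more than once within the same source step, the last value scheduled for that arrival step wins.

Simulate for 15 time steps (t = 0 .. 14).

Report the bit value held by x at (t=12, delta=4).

t=0 Δ0: p=0 y=1 r=0 u=1 n0=1 x=1 clk=0 q=0
  Δ1: clk:0→1
  Δ2: y:1→0
  Δ3: x:1→0
  Δ4: n0:1→0
  (4Δ to stable)
t=1 Δ0: p=0 y=0 r=0 u=1 n0=0 x=0 clk=1 q=0
  Δ1: clk:1→0
  (1Δ to stable)
t=2 Δ0: p=0 y=0 r=0 u=1 n0=0 x=0 clk=0 q=0
  Δ1: clk:0→1
  Δ2: y:0→1
  Δ3: x:0→1
  Δ4: n0:0→1
  (4Δ to stable)
t=3 Δ0: p=0 y=1 r=0 u=1 n0=1 x=1 clk=1 q=0
  Δ1: clk:1→0
  (1Δ to stable)
t=4 Δ0: p=0 y=1 r=0 u=1 n0=1 x=1 clk=0 q=0
  Δ1: clk:0→1
  Δ2: y:1→0
  Δ3: x:1→0
  Δ4: n0:1→0
  (4Δ to stable)
t=5 Δ0: p=0 y=0 r=0 u=1 n0=0 x=0 clk=1 q=0
  Δ1: clk:1→0
  (1Δ to stable)
t=6 Δ0: p=0 y=0 r=0 u=1 n0=0 x=0 clk=0 q=0
  Δ1: clk:0→1
  Δ2: y:0→1
  Δ3: x:0→1
  Δ4: n0:0→1
  (4Δ to stable)
t=7 Δ0: p=0 y=1 r=0 u=1 n0=1 x=1 clk=1 q=0
  Δ1: clk:1→0
  (1Δ to stable)
t=8 Δ0: p=0 y=1 r=0 u=1 n0=1 x=1 clk=0 q=0
  Δ1: clk:0→1
  Δ2: y:1→0
  Δ3: x:1→0
  Δ4: n0:1→0
  (4Δ to stable)
t=9 Δ0: p=0 y=0 r=0 u=1 n0=0 x=0 clk=1 q=0
  Δ1: clk:1→0
  (1Δ to stable)
t=10 Δ0: p=0 y=0 r=0 u=1 n0=0 x=0 clk=0 q=0
  Δ1: clk:0→1
  Δ2: y:0→1
  Δ3: x:0→1
  Δ4: n0:0→1
  (4Δ to stable)
t=11 Δ0: p=0 y=1 r=0 u=1 n0=1 x=1 clk=1 q=0
  Δ1: clk:1→0
  (1Δ to stable)
t=12 Δ0: p=0 y=1 r=0 u=1 n0=1 x=1 clk=0 q=0
  Δ1: clk:0→1
  Δ2: y:1→0
  Δ3: x:1→0
  Δ4: n0:1→0
  (4Δ to stable)
t=13 Δ0: p=0 y=0 r=0 u=1 n0=0 x=0 clk=1 q=0
  Δ1: clk:1→0
  (1Δ to stable)
t=14 Δ0: p=0 y=0 r=0 u=1 n0=0 x=0 clk=0 q=0
  Δ1: clk:0→1
  Δ2: y:0→1
  Δ3: x:0→1
  Δ4: n0:0→1
  (4Δ to stable)

0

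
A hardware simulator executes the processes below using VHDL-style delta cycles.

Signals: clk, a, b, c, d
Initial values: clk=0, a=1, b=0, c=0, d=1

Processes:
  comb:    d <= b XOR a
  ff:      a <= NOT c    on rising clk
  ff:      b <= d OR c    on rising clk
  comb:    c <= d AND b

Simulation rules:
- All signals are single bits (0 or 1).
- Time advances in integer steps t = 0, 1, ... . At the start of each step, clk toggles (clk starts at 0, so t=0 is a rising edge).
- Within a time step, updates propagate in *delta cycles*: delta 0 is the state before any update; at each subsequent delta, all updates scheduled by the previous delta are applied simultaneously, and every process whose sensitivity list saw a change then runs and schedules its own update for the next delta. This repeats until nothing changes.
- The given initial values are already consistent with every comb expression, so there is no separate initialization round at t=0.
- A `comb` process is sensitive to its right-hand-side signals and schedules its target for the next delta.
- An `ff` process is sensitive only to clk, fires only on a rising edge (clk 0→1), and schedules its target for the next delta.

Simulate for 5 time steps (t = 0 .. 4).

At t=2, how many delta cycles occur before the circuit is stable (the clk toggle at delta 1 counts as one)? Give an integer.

3

t=0 Δ0: a=1 b=0 clk=0 d=1 c=0
  Δ1: clk:0→1
  Δ2: b:0→1
  Δ3: d:1→0, c:0→1
  Δ4: c:1→0
  (4Δ to stable)
t=1 Δ0: a=1 b=1 clk=1 d=0 c=0
  Δ1: clk:1→0
  (1Δ to stable)
t=2 Δ0: a=1 b=1 clk=0 d=0 c=0
  Δ1: clk:0→1
  Δ2: b:1→0
  Δ3: d:0→1
  (3Δ to stable)
t=3 Δ0: a=1 b=0 clk=1 d=1 c=0
  Δ1: clk:1→0
  (1Δ to stable)
t=4 Δ0: a=1 b=0 clk=0 d=1 c=0
  Δ1: clk:0→1
  Δ2: b:0→1
  Δ3: d:1→0, c:0→1
  Δ4: c:1→0
  (4Δ to stable)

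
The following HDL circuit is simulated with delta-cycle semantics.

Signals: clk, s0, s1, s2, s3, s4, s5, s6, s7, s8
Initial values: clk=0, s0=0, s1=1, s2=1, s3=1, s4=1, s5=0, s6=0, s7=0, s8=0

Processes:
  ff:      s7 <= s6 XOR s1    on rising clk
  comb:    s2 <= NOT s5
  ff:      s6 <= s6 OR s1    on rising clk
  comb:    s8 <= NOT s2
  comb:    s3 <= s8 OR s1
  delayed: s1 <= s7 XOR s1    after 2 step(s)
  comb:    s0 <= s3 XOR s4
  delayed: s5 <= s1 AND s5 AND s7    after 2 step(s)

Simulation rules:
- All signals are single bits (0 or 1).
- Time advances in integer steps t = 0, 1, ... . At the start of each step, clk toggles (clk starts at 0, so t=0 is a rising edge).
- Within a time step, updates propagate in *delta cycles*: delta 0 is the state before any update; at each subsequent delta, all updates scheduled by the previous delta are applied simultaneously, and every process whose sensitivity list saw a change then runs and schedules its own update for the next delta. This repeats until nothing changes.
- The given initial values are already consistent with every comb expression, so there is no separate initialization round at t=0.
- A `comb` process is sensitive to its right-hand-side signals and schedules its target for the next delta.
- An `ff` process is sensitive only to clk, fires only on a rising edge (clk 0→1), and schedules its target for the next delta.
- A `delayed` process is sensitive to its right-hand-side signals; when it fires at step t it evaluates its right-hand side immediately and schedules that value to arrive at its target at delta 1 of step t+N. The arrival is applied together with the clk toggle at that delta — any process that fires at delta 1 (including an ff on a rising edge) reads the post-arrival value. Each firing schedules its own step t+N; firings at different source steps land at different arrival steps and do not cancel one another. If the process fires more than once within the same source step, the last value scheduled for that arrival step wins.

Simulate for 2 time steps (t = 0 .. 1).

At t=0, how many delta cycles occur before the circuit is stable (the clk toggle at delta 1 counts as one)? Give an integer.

t0.Δ0 s2=1 s5=0 s1=1 s4=1 s7=0 s8=0 s0=0 s3=1 s6=0 clk=0
t0.Δ1 s2=1 s5=0 s1=1 s4=1 s7=0 s8=0 s0=0 s3=1 s6=0 clk=1
t0.Δ2 s2=1 s5=0 s1=1 s4=1 s7=1 s8=0 s0=0 s3=1 s6=1 clk=1
t1.Δ0 s2=1 s5=0 s1=1 s4=1 s7=1 s8=0 s0=0 s3=1 s6=1 clk=1
t1.Δ1 s2=1 s5=0 s1=1 s4=1 s7=1 s8=0 s0=0 s3=1 s6=1 clk=0

2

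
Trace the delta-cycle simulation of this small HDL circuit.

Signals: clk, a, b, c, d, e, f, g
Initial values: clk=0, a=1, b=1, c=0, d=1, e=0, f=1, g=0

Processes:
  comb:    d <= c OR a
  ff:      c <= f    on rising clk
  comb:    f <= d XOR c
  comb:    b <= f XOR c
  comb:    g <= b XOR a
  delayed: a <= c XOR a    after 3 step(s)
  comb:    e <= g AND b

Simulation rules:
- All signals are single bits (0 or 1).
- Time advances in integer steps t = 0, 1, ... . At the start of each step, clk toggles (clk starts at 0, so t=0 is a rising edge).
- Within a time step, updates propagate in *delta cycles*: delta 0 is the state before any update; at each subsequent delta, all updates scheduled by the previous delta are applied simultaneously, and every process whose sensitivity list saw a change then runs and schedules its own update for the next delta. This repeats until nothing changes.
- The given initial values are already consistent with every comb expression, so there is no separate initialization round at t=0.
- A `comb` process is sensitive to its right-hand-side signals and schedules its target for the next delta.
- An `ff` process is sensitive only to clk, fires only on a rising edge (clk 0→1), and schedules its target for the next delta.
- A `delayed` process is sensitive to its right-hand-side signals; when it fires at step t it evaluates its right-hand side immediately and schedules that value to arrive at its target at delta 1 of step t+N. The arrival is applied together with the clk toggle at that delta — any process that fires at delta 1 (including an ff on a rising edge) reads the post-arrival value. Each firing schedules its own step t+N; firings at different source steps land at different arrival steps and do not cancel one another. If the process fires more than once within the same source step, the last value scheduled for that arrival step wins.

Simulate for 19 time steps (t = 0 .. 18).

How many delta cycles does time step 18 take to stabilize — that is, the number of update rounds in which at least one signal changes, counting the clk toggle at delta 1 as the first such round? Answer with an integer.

[bits: a,f,b,e,clk,c,g,d]
t=0: Δ0=11100001 Δ1=11101001 Δ2=11101101 Δ3=10001101 Δ4=10101111 Δ5=10111101 Δ6=10101101 | 6Δ
t=1: Δ0=10101101 Δ1=10100101 | 1Δ
t=2: Δ0=10100101 Δ1=10101101 Δ2=10101001 Δ3=11001001 Δ4=11101011 Δ5=11111001 Δ6=11101001 | 6Δ
t=3: Δ0=11101001 Δ1=01100001 Δ2=01100010 Δ3=00110010 Δ4=00010010 Δ5=00000000 | 5Δ
t=4: Δ0=00000000 Δ1=00001000 | 1Δ
t=5: Δ0=00001000 Δ1=10000000 Δ2=10000011 Δ3=11000011 Δ4=11100011 Δ5=11110001 Δ6=11100001 | 6Δ
t=6: Δ0=11100001 Δ1=01101001 Δ2=01101110 Δ3=01011111 Δ4=00001101 Δ5=00101101 Δ6=00101111 Δ7=00111111 | 7Δ
t=7: Δ0=00111111 Δ1=00110111 | 1Δ
t=8: Δ0=00110111 Δ1=10111111 Δ2=10111001 Δ3=11001001 Δ4=11101011 Δ5=11111001 Δ6=11101001 | 6Δ
t=9: Δ0=11101001 Δ1=11100001 | 1Δ
t=10: Δ0=11100001 Δ1=11101001 Δ2=11101101 Δ3=10001101 Δ4=10101111 Δ5=10111101 Δ6=10101101 | 6Δ
t=11: Δ0=10101101 Δ1=10100101 | 1Δ
t=12: Δ0=10100101 Δ1=10101101 Δ2=10101001 Δ3=11001001 Δ4=11101011 Δ5=11111001 Δ6=11101001 | 6Δ
t=13: Δ0=11101001 Δ1=01100001 Δ2=01100010 Δ3=00110010 Δ4=00010010 Δ5=00000000 | 5Δ
t=14: Δ0=00000000 Δ1=00001000 | 1Δ
t=15: Δ0=00001000 Δ1=10000000 Δ2=10000011 Δ3=11000011 Δ4=11100011 Δ5=11110001 Δ6=11100001 | 6Δ
t=16: Δ0=11100001 Δ1=01101001 Δ2=01101110 Δ3=01011111 Δ4=00001101 Δ5=00101101 Δ6=00101111 Δ7=00111111 | 7Δ
t=17: Δ0=00111111 Δ1=00110111 | 1Δ
t=18: Δ0=00110111 Δ1=10111111 Δ2=10111001 Δ3=11001001 Δ4=11101011 Δ5=11111001 Δ6=11101001 | 6Δ

6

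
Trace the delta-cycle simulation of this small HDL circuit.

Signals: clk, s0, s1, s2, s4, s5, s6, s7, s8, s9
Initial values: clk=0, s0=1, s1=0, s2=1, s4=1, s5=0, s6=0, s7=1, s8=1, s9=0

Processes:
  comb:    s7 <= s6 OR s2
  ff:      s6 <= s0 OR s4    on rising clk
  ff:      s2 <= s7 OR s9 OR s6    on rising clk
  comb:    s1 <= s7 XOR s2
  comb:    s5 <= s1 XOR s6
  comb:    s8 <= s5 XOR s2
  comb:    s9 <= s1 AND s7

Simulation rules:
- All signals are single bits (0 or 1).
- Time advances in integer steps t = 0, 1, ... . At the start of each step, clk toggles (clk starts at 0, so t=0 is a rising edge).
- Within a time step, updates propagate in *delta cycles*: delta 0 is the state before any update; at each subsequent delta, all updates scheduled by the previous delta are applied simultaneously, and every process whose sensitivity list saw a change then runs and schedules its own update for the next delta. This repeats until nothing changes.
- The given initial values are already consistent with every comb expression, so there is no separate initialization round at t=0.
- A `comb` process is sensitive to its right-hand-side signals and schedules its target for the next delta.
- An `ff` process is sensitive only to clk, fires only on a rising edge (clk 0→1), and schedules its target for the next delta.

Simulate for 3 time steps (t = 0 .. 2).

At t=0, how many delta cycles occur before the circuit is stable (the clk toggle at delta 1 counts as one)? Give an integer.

[bits: clk,s9,s6,s5,s2,s4,s7,s0,s1,s8]
t=0: Δ0=0000111101 Δ1=1000111101 Δ2=1010111101 Δ3=1011111101 Δ4=1011111100 | 4Δ
t=1: Δ0=1011111100 Δ1=0011111100 | 1Δ
t=2: Δ0=0011111100 Δ1=1011111100 | 1Δ

4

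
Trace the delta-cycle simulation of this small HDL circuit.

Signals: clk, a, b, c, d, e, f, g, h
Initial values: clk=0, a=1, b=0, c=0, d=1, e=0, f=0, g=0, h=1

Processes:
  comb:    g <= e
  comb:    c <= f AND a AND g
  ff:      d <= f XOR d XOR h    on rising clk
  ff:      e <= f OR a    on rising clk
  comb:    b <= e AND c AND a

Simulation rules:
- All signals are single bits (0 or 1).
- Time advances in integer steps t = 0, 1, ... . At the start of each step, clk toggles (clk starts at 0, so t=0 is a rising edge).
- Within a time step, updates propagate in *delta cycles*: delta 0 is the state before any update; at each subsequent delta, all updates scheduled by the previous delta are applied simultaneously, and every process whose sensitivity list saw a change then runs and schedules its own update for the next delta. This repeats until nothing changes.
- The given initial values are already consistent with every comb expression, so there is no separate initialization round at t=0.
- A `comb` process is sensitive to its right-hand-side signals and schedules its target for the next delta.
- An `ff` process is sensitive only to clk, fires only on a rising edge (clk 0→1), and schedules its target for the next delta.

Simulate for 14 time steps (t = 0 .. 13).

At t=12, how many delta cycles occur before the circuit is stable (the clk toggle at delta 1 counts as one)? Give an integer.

[bits: b,c,d,e,f,clk,h,a,g]
t=0: Δ0=001000110 Δ1=001001110 Δ2=000101110 Δ3=000101111 | 3Δ
t=1: Δ0=000101111 Δ1=000100111 | 1Δ
t=2: Δ0=000100111 Δ1=000101111 Δ2=001101111 | 2Δ
t=3: Δ0=001101111 Δ1=001100111 | 1Δ
t=4: Δ0=001100111 Δ1=001101111 Δ2=000101111 | 2Δ
t=5: Δ0=000101111 Δ1=000100111 | 1Δ
t=6: Δ0=000100111 Δ1=000101111 Δ2=001101111 | 2Δ
t=7: Δ0=001101111 Δ1=001100111 | 1Δ
t=8: Δ0=001100111 Δ1=001101111 Δ2=000101111 | 2Δ
t=9: Δ0=000101111 Δ1=000100111 | 1Δ
t=10: Δ0=000100111 Δ1=000101111 Δ2=001101111 | 2Δ
t=11: Δ0=001101111 Δ1=001100111 | 1Δ
t=12: Δ0=001100111 Δ1=001101111 Δ2=000101111 | 2Δ
t=13: Δ0=000101111 Δ1=000100111 | 1Δ

2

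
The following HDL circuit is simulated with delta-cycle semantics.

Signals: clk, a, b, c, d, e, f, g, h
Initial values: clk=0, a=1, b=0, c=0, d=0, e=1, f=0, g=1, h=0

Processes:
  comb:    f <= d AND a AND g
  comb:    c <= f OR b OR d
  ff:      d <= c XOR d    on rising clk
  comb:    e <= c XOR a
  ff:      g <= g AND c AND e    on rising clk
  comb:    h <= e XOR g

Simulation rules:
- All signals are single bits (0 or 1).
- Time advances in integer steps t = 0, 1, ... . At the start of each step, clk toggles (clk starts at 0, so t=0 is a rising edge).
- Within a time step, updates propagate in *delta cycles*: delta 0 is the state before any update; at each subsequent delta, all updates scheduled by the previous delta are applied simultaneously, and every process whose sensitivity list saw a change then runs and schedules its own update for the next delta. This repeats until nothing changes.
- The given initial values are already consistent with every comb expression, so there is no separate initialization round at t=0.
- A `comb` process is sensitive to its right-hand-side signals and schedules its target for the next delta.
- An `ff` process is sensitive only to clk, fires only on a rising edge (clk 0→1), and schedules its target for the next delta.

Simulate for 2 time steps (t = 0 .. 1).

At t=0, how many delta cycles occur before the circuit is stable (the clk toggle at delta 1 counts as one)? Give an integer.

3

t=0 Δ0: clk=0 d=0 a=1 c=0 h=0 e=1 g=1 f=0 b=0
  Δ1: clk:0→1
  Δ2: g:1→0
  Δ3: h:0→1
  (3Δ to stable)
t=1 Δ0: clk=1 d=0 a=1 c=0 h=1 e=1 g=0 f=0 b=0
  Δ1: clk:1→0
  (1Δ to stable)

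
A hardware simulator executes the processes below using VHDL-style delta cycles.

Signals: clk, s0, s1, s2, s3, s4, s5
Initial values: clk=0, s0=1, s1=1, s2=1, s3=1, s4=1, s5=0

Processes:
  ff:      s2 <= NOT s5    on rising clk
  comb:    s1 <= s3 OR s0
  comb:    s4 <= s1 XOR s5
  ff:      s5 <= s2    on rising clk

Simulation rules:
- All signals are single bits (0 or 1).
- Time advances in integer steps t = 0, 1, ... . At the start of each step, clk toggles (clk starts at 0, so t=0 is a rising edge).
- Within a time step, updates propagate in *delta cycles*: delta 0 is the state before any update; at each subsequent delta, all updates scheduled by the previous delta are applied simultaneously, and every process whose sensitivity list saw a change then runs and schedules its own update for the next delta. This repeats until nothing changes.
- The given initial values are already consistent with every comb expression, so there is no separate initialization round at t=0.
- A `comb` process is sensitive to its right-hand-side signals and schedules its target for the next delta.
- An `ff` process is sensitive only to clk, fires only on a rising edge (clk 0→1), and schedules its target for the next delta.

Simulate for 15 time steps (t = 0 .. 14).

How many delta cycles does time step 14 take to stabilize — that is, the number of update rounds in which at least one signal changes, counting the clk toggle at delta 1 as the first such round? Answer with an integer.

2

t=0 Δ0: clk=0 s3=1 s4=1 s0=1 s5=0 s2=1 s1=1
  Δ1: clk:0→1
  Δ2: s5:0→1
  Δ3: s4:1→0
  (3Δ to stable)
t=1 Δ0: clk=1 s3=1 s4=0 s0=1 s5=1 s2=1 s1=1
  Δ1: clk:1→0
  (1Δ to stable)
t=2 Δ0: clk=0 s3=1 s4=0 s0=1 s5=1 s2=1 s1=1
  Δ1: clk:0→1
  Δ2: s2:1→0
  (2Δ to stable)
t=3 Δ0: clk=1 s3=1 s4=0 s0=1 s5=1 s2=0 s1=1
  Δ1: clk:1→0
  (1Δ to stable)
t=4 Δ0: clk=0 s3=1 s4=0 s0=1 s5=1 s2=0 s1=1
  Δ1: clk:0→1
  Δ2: s5:1→0
  Δ3: s4:0→1
  (3Δ to stable)
t=5 Δ0: clk=1 s3=1 s4=1 s0=1 s5=0 s2=0 s1=1
  Δ1: clk:1→0
  (1Δ to stable)
t=6 Δ0: clk=0 s3=1 s4=1 s0=1 s5=0 s2=0 s1=1
  Δ1: clk:0→1
  Δ2: s2:0→1
  (2Δ to stable)
t=7 Δ0: clk=1 s3=1 s4=1 s0=1 s5=0 s2=1 s1=1
  Δ1: clk:1→0
  (1Δ to stable)
t=8 Δ0: clk=0 s3=1 s4=1 s0=1 s5=0 s2=1 s1=1
  Δ1: clk:0→1
  Δ2: s5:0→1
  Δ3: s4:1→0
  (3Δ to stable)
t=9 Δ0: clk=1 s3=1 s4=0 s0=1 s5=1 s2=1 s1=1
  Δ1: clk:1→0
  (1Δ to stable)
t=10 Δ0: clk=0 s3=1 s4=0 s0=1 s5=1 s2=1 s1=1
  Δ1: clk:0→1
  Δ2: s2:1→0
  (2Δ to stable)
t=11 Δ0: clk=1 s3=1 s4=0 s0=1 s5=1 s2=0 s1=1
  Δ1: clk:1→0
  (1Δ to stable)
t=12 Δ0: clk=0 s3=1 s4=0 s0=1 s5=1 s2=0 s1=1
  Δ1: clk:0→1
  Δ2: s5:1→0
  Δ3: s4:0→1
  (3Δ to stable)
t=13 Δ0: clk=1 s3=1 s4=1 s0=1 s5=0 s2=0 s1=1
  Δ1: clk:1→0
  (1Δ to stable)
t=14 Δ0: clk=0 s3=1 s4=1 s0=1 s5=0 s2=0 s1=1
  Δ1: clk:0→1
  Δ2: s2:0→1
  (2Δ to stable)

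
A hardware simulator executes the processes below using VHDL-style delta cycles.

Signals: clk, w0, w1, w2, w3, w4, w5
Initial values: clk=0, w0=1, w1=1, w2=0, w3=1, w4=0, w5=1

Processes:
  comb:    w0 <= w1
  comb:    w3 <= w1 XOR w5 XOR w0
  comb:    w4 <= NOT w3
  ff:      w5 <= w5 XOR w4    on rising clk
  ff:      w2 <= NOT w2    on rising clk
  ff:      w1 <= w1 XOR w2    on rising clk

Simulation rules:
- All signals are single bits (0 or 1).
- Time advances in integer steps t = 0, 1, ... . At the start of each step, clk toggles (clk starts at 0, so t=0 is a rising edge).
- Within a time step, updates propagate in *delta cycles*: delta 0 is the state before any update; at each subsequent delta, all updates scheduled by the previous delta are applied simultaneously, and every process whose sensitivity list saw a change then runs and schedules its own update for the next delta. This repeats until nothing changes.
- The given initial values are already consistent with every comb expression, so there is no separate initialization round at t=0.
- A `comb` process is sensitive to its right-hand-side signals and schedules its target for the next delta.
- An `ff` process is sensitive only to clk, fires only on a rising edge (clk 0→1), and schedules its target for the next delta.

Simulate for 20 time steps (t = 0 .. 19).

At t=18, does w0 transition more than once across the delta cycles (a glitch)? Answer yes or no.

no

t=0 Δ0: w5=1 w3=1 w2=0 w0=1 w1=1 w4=0 clk=0
  Δ1: clk:0→1
  Δ2: w2:0→1
  (2Δ to stable)
t=1 Δ0: w5=1 w3=1 w2=1 w0=1 w1=1 w4=0 clk=1
  Δ1: clk:1→0
  (1Δ to stable)
t=2 Δ0: w5=1 w3=1 w2=1 w0=1 w1=1 w4=0 clk=0
  Δ1: clk:0→1
  Δ2: w2:1→0, w1:1→0
  Δ3: w3:1→0, w0:1→0
  Δ4: w3:0→1, w4:0→1
  Δ5: w4:1→0
  (5Δ to stable)
t=3 Δ0: w5=1 w3=1 w2=0 w0=0 w1=0 w4=0 clk=1
  Δ1: clk:1→0
  (1Δ to stable)
t=4 Δ0: w5=1 w3=1 w2=0 w0=0 w1=0 w4=0 clk=0
  Δ1: clk:0→1
  Δ2: w2:0→1
  (2Δ to stable)
t=5 Δ0: w5=1 w3=1 w2=1 w0=0 w1=0 w4=0 clk=1
  Δ1: clk:1→0
  (1Δ to stable)
t=6 Δ0: w5=1 w3=1 w2=1 w0=0 w1=0 w4=0 clk=0
  Δ1: clk:0→1
  Δ2: w2:1→0, w1:0→1
  Δ3: w3:1→0, w0:0→1
  Δ4: w3:0→1, w4:0→1
  Δ5: w4:1→0
  (5Δ to stable)
t=7 Δ0: w5=1 w3=1 w2=0 w0=1 w1=1 w4=0 clk=1
  Δ1: clk:1→0
  (1Δ to stable)
t=8 Δ0: w5=1 w3=1 w2=0 w0=1 w1=1 w4=0 clk=0
  Δ1: clk:0→1
  Δ2: w2:0→1
  (2Δ to stable)
t=9 Δ0: w5=1 w3=1 w2=1 w0=1 w1=1 w4=0 clk=1
  Δ1: clk:1→0
  (1Δ to stable)
t=10 Δ0: w5=1 w3=1 w2=1 w0=1 w1=1 w4=0 clk=0
  Δ1: clk:0→1
  Δ2: w2:1→0, w1:1→0
  Δ3: w3:1→0, w0:1→0
  Δ4: w3:0→1, w4:0→1
  Δ5: w4:1→0
  (5Δ to stable)
t=11 Δ0: w5=1 w3=1 w2=0 w0=0 w1=0 w4=0 clk=1
  Δ1: clk:1→0
  (1Δ to stable)
t=12 Δ0: w5=1 w3=1 w2=0 w0=0 w1=0 w4=0 clk=0
  Δ1: clk:0→1
  Δ2: w2:0→1
  (2Δ to stable)
t=13 Δ0: w5=1 w3=1 w2=1 w0=0 w1=0 w4=0 clk=1
  Δ1: clk:1→0
  (1Δ to stable)
t=14 Δ0: w5=1 w3=1 w2=1 w0=0 w1=0 w4=0 clk=0
  Δ1: clk:0→1
  Δ2: w2:1→0, w1:0→1
  Δ3: w3:1→0, w0:0→1
  Δ4: w3:0→1, w4:0→1
  Δ5: w4:1→0
  (5Δ to stable)
t=15 Δ0: w5=1 w3=1 w2=0 w0=1 w1=1 w4=0 clk=1
  Δ1: clk:1→0
  (1Δ to stable)
t=16 Δ0: w5=1 w3=1 w2=0 w0=1 w1=1 w4=0 clk=0
  Δ1: clk:0→1
  Δ2: w2:0→1
  (2Δ to stable)
t=17 Δ0: w5=1 w3=1 w2=1 w0=1 w1=1 w4=0 clk=1
  Δ1: clk:1→0
  (1Δ to stable)
t=18 Δ0: w5=1 w3=1 w2=1 w0=1 w1=1 w4=0 clk=0
  Δ1: clk:0→1
  Δ2: w2:1→0, w1:1→0
  Δ3: w3:1→0, w0:1→0
  Δ4: w3:0→1, w4:0→1
  Δ5: w4:1→0
  (5Δ to stable)
t=19 Δ0: w5=1 w3=1 w2=0 w0=0 w1=0 w4=0 clk=1
  Δ1: clk:1→0
  (1Δ to stable)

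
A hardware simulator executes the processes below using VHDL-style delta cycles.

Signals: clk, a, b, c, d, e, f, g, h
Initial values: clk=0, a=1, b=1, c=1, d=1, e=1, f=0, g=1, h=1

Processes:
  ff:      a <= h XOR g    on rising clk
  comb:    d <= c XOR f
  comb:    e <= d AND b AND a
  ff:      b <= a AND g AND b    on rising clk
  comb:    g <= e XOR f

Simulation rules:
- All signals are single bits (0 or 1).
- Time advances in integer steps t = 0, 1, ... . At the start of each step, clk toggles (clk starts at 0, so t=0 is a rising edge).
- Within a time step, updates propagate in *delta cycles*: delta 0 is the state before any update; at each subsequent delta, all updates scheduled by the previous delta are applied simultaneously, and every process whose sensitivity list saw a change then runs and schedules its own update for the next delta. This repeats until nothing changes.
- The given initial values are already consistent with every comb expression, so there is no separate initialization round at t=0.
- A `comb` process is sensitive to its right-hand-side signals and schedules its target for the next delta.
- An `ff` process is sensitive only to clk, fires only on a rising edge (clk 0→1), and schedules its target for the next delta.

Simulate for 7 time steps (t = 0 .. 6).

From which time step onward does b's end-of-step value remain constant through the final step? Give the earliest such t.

t=0 Δ0: c=1 a=1 d=1 b=1 h=1 clk=0 g=1 e=1 f=0
  Δ1: clk:0→1
  Δ2: a:1→0
  Δ3: e:1→0
  Δ4: g:1→0
  (4Δ to stable)
t=1 Δ0: c=1 a=0 d=1 b=1 h=1 clk=1 g=0 e=0 f=0
  Δ1: clk:1→0
  (1Δ to stable)
t=2 Δ0: c=1 a=0 d=1 b=1 h=1 clk=0 g=0 e=0 f=0
  Δ1: clk:0→1
  Δ2: a:0→1, b:1→0
  (2Δ to stable)
t=3 Δ0: c=1 a=1 d=1 b=0 h=1 clk=1 g=0 e=0 f=0
  Δ1: clk:1→0
  (1Δ to stable)
t=4 Δ0: c=1 a=1 d=1 b=0 h=1 clk=0 g=0 e=0 f=0
  Δ1: clk:0→1
  (1Δ to stable)
t=5 Δ0: c=1 a=1 d=1 b=0 h=1 clk=1 g=0 e=0 f=0
  Δ1: clk:1→0
  (1Δ to stable)
t=6 Δ0: c=1 a=1 d=1 b=0 h=1 clk=0 g=0 e=0 f=0
  Δ1: clk:0→1
  (1Δ to stable)

2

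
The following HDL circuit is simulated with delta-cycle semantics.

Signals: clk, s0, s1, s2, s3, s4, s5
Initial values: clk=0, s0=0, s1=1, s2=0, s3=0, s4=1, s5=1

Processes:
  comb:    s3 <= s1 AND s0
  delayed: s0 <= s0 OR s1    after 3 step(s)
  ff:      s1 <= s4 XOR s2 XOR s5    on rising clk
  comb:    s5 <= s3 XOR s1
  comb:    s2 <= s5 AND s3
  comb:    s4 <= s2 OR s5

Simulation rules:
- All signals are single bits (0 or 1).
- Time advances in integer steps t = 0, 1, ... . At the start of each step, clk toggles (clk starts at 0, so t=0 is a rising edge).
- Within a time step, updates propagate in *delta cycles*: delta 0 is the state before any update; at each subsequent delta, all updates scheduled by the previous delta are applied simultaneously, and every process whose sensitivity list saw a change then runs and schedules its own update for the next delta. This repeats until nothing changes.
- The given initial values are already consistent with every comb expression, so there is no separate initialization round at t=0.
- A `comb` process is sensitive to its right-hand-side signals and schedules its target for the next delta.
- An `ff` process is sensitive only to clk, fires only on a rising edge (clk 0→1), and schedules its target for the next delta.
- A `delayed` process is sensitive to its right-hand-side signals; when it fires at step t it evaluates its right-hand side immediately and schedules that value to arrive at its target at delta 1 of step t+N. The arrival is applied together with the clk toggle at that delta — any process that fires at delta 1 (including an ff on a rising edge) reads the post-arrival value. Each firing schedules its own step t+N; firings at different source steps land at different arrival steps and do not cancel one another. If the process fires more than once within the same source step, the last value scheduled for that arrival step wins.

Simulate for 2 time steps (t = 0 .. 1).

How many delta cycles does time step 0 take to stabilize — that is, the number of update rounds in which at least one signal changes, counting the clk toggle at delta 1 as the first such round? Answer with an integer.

4

t=0 Δ0: s4=1 s5=1 clk=0 s3=0 s1=1 s2=0 s0=0
  Δ1: clk:0→1
  Δ2: s1:1→0
  Δ3: s5:1→0
  Δ4: s4:1→0
  (4Δ to stable)
t=1 Δ0: s4=0 s5=0 clk=1 s3=0 s1=0 s2=0 s0=0
  Δ1: clk:1→0
  (1Δ to stable)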